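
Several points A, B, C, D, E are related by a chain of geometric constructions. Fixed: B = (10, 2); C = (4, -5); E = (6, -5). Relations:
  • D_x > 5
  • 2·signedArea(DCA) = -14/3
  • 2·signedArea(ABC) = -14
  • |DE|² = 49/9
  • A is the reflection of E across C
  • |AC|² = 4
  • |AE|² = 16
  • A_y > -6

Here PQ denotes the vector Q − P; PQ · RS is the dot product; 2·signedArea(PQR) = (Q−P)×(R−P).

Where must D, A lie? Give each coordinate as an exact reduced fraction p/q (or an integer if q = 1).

1. A_x = 2  [A is the reflection of E across C]
2. A_y = -5  [A is the reflection of E across C]
   → A = (2, -5)
3. D_y = -8/3  [2·signedArea(DCA) = -14/3]
4. D_x = 6  [|DE|² = 49/9]
   → D = (6, -8/3)

A = (2, -5)
D = (6, -8/3)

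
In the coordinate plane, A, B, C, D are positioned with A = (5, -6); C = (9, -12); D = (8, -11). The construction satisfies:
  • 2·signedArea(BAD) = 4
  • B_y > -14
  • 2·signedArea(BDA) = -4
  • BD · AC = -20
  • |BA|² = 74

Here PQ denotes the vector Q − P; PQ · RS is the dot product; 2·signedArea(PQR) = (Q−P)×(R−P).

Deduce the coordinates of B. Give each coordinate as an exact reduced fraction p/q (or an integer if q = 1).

1. B_x = 10  [2·signedArea(BAD) = 4 ∩ BD · AC = -20]
2. B_y = -13  [2·signedArea(BAD) = 4 ∩ BD · AC = -20]
   → B = (10, -13)

B = (10, -13)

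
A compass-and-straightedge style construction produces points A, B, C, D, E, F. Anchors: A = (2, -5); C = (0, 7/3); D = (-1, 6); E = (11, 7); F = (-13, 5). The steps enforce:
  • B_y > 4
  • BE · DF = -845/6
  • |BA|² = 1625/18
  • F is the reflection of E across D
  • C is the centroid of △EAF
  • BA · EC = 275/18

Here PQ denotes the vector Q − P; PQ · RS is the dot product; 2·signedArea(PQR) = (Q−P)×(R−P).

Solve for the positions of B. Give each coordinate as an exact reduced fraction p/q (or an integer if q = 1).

B = (-1/2, 25/6)

1. B_x = -1/2  [BE · DF = -845/6 ∩ BA · EC = 275/18]
2. B_y = 25/6  [BE · DF = -845/6 ∩ BA · EC = 275/18]
   → B = (-1/2, 25/6)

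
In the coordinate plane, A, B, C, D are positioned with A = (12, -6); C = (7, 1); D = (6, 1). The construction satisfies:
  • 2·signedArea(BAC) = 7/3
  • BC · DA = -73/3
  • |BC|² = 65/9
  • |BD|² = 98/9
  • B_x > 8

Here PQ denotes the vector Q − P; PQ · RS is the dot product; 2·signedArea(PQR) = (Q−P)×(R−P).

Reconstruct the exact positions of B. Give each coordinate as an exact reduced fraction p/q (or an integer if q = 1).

1. B_x = 25/3  [2·signedArea(BAC) = 7/3 ∩ BC · DA = -73/3]
2. B_y = -4/3  [2·signedArea(BAC) = 7/3 ∩ BC · DA = -73/3]
   → B = (25/3, -4/3)

B = (25/3, -4/3)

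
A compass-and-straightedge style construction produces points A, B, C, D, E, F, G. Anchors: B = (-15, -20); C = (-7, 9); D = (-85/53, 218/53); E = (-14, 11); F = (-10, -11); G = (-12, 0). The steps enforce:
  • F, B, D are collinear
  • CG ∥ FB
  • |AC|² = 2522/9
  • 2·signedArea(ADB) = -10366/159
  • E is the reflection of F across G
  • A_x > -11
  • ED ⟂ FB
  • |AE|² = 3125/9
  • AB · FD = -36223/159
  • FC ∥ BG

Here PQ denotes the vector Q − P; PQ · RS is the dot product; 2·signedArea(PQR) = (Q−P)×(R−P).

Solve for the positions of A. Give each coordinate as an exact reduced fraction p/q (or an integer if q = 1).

A = (-32/3, -22/3)

1. A_x = -32/3  [AB · FD = -36223/159 ∩ 2·signedArea(ADB) = -10366/159]
2. A_y = -22/3  [AB · FD = -36223/159 ∩ 2·signedArea(ADB) = -10366/159]
   → A = (-32/3, -22/3)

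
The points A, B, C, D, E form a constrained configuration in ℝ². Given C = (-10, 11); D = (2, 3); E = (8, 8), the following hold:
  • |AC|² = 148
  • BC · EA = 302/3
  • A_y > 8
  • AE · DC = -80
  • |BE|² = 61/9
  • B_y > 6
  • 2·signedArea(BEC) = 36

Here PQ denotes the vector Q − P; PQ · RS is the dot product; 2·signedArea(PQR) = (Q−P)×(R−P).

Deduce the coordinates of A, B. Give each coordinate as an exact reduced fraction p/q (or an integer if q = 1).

A = (2, 9)
B = (6, 19/3)

1. A_x = 2  [line 12·x + -8·y + 48 = 0 ∩ |AC|² = 148]
2. A_y = 9  [line 12·x + -8·y + 48 = 0 ∩ |AC|² = 148]
   → A = (2, 9)
3. B_x = 6  [2·signedArea(BEC) = 36 ∩ BC · EA = 302/3]
4. B_y = 19/3  [2·signedArea(BEC) = 36 ∩ BC · EA = 302/3]
   → B = (6, 19/3)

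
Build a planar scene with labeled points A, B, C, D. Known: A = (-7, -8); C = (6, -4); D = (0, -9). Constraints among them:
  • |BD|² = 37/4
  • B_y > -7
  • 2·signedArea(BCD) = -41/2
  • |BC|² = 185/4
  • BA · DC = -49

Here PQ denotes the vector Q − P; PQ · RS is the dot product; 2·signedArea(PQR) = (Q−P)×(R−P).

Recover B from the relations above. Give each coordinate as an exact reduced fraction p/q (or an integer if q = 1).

B = (-1/2, -6)

1. B_x = -1/2  [2·signedArea(BCD) = -41/2 ∩ BA · DC = -49]
2. B_y = -6  [2·signedArea(BCD) = -41/2 ∩ BA · DC = -49]
   → B = (-1/2, -6)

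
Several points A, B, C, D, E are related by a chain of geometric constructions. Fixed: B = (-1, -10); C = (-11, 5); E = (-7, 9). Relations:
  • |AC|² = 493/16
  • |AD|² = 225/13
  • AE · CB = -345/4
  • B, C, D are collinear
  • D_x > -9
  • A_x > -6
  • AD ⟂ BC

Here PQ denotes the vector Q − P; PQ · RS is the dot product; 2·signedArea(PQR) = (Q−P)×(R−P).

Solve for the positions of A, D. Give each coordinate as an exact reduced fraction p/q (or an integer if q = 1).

A = (-11/2, 17/4)
D = (-233/26, 101/52)

1. A_x = -11/2  [line -10·x + 15·y + -475/4 = 0 ∩ |AC|² = 493/16]
2. A_y = 17/4  [line -10·x + 15·y + -475/4 = 0 ∩ |AC|² = 493/16]
   → A = (-11/2, 17/4)
3. D_x = -233/26  [B, C, D are collinear ∩ AD ⟂ BC]
4. D_y = 101/52  [B, C, D are collinear ∩ AD ⟂ BC]
   → D = (-233/26, 101/52)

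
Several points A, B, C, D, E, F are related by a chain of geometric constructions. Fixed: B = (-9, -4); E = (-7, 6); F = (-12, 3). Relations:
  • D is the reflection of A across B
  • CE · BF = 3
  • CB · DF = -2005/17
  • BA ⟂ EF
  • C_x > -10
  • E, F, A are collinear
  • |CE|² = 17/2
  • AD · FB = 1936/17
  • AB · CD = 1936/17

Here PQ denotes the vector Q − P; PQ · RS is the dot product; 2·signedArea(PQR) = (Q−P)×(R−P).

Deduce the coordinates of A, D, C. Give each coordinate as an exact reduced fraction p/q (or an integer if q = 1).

1. A_x = -219/17  [E, F, A are collinear ∩ BA ⟂ EF]
2. A_y = 42/17  [E, F, A are collinear ∩ BA ⟂ EF]
   → A = (-219/17, 42/17)
3. D_x = -87/17  [D is the reflection of A across B]
4. D_y = -178/17  [D is the reflection of A across B]
   → D = (-87/17, -178/17)
5. C_x = -19/2  [CE · BF = 3 ∩ CB · DF = -2005/17]
6. C_y = 9/2  [CE · BF = 3 ∩ CB · DF = -2005/17]
   → C = (-19/2, 9/2)

A = (-219/17, 42/17)
C = (-19/2, 9/2)
D = (-87/17, -178/17)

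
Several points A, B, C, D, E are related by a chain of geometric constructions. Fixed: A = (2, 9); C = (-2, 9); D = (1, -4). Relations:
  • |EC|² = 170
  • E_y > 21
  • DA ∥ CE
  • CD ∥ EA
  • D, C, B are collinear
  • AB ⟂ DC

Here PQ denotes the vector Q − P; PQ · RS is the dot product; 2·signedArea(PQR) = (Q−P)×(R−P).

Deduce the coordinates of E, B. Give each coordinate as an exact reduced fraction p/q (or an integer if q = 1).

B = (-160/89, 723/89)
E = (-1, 22)

1. E_x = -1  [CD ∥ EA ∩ DA ∥ CE]
2. E_y = 22  [CD ∥ EA ∩ DA ∥ CE]
   → E = (-1, 22)
3. B_x = -160/89  [D, C, B are collinear ∩ AB ⟂ DC]
4. B_y = 723/89  [D, C, B are collinear ∩ AB ⟂ DC]
   → B = (-160/89, 723/89)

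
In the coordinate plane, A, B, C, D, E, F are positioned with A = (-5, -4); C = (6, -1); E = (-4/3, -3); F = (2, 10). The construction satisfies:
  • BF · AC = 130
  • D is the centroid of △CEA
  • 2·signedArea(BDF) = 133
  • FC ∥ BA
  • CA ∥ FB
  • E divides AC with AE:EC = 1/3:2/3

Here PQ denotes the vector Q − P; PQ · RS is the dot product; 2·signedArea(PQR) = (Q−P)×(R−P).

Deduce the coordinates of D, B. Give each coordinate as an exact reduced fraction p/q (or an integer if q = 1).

B = (-9, 7)
D = (-1/9, -8/3)

1. D_x = -1/9  [D is the centroid of △CEA]
2. D_y = -8/3  [D is the centroid of △CEA]
   → D = (-1/9, -8/3)
3. B_x = -9  [FC ∥ BA ∩ CA ∥ FB]
4. B_y = 7  [FC ∥ BA ∩ CA ∥ FB]
   → B = (-9, 7)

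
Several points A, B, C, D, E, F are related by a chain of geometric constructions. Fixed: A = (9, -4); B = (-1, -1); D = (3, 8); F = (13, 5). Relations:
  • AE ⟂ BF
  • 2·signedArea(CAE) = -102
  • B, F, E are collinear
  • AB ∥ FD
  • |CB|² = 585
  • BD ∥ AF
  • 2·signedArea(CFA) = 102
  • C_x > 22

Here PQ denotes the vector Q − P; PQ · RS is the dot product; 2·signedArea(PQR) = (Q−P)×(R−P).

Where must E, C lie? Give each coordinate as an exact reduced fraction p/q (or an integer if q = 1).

C = (23, 2)
E = (369/58, 125/58)

1. E_x = 369/58  [B, F, E are collinear ∩ AE ⟂ BF]
2. E_y = 125/58  [B, F, E are collinear ∩ AE ⟂ BF]
   → E = (369/58, 125/58)
3. C_x = 23  [2·signedArea(CAE) = -102 ∩ 2·signedArea(CFA) = 102]
4. C_y = 2  [2·signedArea(CAE) = -102 ∩ 2·signedArea(CFA) = 102]
   → C = (23, 2)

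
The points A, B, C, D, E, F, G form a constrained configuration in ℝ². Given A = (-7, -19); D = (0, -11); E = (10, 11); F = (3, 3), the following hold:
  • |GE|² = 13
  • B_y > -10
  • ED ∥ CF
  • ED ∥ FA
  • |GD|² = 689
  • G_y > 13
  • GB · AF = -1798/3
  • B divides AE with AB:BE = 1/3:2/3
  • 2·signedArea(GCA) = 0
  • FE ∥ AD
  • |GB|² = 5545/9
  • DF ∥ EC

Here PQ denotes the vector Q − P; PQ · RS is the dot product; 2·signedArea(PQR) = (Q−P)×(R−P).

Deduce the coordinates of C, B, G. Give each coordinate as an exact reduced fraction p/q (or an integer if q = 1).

B = (-4/3, -9)
C = (13, 25)
G = (8, 14)

1. C_x = 13  [ED ∥ CF ∩ DF ∥ EC]
2. C_y = 25  [ED ∥ CF ∩ DF ∥ EC]
   → C = (13, 25)
3. B_x = -4/3  [B divides AE with AB:BE = 1/3:2/3]
4. B_y = -9  [B divides AE with AB:BE = 1/3:2/3]
   → B = (-4/3, -9)
5. G_x = 8  [2·signedArea(GCA) = 0 ∩ GB · AF = -1798/3]
6. G_y = 14  [2·signedArea(GCA) = 0 ∩ GB · AF = -1798/3]
   → G = (8, 14)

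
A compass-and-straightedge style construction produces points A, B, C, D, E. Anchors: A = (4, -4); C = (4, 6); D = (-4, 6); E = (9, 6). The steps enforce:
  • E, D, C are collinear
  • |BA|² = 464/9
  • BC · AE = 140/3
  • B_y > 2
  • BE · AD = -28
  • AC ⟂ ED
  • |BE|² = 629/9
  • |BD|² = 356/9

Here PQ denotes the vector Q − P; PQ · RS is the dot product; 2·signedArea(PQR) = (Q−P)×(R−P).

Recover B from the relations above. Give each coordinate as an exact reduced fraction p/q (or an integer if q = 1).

1. B_x = 4/3  [BE · AD = -28 ∩ BC · AE = 140/3]
2. B_y = 8/3  [BE · AD = -28 ∩ BC · AE = 140/3]
   → B = (4/3, 8/3)

B = (4/3, 8/3)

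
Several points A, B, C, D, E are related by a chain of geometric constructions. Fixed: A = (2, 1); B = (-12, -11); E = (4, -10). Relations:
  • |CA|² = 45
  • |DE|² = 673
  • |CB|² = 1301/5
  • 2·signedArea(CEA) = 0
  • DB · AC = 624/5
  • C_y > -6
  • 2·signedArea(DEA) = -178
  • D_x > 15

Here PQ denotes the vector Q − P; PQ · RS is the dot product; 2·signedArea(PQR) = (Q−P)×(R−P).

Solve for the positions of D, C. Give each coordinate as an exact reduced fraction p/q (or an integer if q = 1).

C = (16/5, -28/5)
D = (16, 13)

1. C_x = 16/5  [line -11·x + -2·y + 24 = 0 ∩ |CB|² = 1301/5]
2. C_y = -28/5  [line -11·x + -2·y + 24 = 0 ∩ |CB|² = 1301/5]
   → C = (16/5, -28/5)
3. D_x = 16  [2·signedArea(DEA) = -178 ∩ DB · AC = 624/5]
4. D_y = 13  [2·signedArea(DEA) = -178 ∩ DB · AC = 624/5]
   → D = (16, 13)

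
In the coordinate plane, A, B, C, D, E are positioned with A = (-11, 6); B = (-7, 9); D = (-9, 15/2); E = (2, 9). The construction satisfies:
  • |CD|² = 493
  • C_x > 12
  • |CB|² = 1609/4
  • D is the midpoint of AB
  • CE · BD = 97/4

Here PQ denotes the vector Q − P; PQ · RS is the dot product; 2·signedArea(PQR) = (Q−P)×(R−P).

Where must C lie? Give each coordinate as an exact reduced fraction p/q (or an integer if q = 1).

1. C_x = 13  [line 2·x + 3/2·y + -167/4 = 0 ∩ |CB|² = 1609/4]
2. C_y = 21/2  [line 2·x + 3/2·y + -167/4 = 0 ∩ |CB|² = 1609/4]
   → C = (13, 21/2)

C = (13, 21/2)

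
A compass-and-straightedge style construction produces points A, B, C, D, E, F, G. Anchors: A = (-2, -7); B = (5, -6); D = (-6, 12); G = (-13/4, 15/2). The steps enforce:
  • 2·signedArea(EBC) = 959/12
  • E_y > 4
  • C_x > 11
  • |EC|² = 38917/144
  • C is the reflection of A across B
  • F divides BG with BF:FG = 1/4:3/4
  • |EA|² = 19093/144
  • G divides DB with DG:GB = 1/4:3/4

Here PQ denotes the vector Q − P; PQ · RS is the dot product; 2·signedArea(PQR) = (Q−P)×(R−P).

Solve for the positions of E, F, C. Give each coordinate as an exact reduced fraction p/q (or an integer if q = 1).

1. F_x = 47/16  [F divides BG with BF:FG = 1/4:3/4]
2. F_y = -21/8  [F divides BG with BF:FG = 1/4:3/4]
   → F = (47/16, -21/8)
3. C_x = 12  [C is the reflection of A across B]
4. C_y = -5  [C is the reflection of A across B]
   → C = (12, -5)
5. E_x = -17/12  [line -1·x + 7·y + -395/12 = 0 ∩ |EA|² = 19093/144]
6. E_y = 9/2  [line -1·x + 7·y + -395/12 = 0 ∩ |EA|² = 19093/144]
   → E = (-17/12, 9/2)

C = (12, -5)
E = (-17/12, 9/2)
F = (47/16, -21/8)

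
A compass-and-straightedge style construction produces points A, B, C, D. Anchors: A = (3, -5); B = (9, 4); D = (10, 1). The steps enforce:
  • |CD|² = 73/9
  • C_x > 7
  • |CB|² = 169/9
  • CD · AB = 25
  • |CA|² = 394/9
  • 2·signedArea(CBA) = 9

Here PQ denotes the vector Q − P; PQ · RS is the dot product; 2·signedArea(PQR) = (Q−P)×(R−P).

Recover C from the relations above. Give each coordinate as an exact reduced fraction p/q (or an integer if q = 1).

C = (22/3, 0)

1. C_x = 22/3  [2·signedArea(CBA) = 9 ∩ CD · AB = 25]
2. C_y = 0  [2·signedArea(CBA) = 9 ∩ CD · AB = 25]
   → C = (22/3, 0)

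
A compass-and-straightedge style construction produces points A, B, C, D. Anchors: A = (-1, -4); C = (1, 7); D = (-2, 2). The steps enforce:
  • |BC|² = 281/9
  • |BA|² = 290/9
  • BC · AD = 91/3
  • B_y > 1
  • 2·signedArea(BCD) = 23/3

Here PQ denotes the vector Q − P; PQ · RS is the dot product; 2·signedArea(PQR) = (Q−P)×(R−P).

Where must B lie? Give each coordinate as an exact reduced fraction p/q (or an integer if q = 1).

B = (-2/3, 5/3)

1. B_x = -2/3  [2·signedArea(BCD) = 23/3 ∩ BC · AD = 91/3]
2. B_y = 5/3  [2·signedArea(BCD) = 23/3 ∩ BC · AD = 91/3]
   → B = (-2/3, 5/3)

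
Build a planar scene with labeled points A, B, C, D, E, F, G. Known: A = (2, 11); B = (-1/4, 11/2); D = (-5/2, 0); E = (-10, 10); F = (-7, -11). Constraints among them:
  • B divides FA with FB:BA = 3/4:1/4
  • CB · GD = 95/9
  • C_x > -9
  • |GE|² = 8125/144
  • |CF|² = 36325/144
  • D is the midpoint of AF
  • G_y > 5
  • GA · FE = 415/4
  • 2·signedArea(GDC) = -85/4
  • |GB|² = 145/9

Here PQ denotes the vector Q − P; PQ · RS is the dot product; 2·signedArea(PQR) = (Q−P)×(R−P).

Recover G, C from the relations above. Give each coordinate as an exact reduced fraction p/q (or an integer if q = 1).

C = (-33/4, 29/6)
G = (-17/4, 31/6)

1. G_x = -17/4  [line 3·x + -21·y + 485/4 = 0 ∩ |GE|² = 8125/144]
2. G_y = 31/6  [line 3·x + -21·y + 485/4 = 0 ∩ |GE|² = 8125/144]
   → G = (-17/4, 31/6)
3. C_x = -33/4  [2·signedArea(GDC) = -85/4 ∩ CB · GD = 95/9]
4. C_y = 29/6  [2·signedArea(GDC) = -85/4 ∩ CB · GD = 95/9]
   → C = (-33/4, 29/6)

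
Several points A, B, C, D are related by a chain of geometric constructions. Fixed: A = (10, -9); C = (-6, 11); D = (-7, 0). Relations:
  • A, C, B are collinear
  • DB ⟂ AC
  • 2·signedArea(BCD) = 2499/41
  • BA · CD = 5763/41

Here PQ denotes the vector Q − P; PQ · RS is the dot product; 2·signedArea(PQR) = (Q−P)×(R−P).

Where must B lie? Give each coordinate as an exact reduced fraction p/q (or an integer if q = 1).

B = (-42/41, 196/41)

1. B_x = -42/41  [A, C, B are collinear ∩ DB ⟂ AC]
2. B_y = 196/41  [A, C, B are collinear ∩ DB ⟂ AC]
   → B = (-42/41, 196/41)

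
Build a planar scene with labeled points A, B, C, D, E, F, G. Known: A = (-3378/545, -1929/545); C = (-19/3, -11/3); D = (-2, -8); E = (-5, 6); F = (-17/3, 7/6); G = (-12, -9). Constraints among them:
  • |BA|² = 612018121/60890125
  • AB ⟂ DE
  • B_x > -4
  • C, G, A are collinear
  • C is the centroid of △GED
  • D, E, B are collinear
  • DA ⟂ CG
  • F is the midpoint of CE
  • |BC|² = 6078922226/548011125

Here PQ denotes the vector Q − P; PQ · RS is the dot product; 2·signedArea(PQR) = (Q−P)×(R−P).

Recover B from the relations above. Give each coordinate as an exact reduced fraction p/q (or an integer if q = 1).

B = (-346144/111725, -321228/111725)

1. B_x = -346144/111725  [D, E, B are collinear ∩ AB ⟂ DE]
2. B_y = -321228/111725  [D, E, B are collinear ∩ AB ⟂ DE]
   → B = (-346144/111725, -321228/111725)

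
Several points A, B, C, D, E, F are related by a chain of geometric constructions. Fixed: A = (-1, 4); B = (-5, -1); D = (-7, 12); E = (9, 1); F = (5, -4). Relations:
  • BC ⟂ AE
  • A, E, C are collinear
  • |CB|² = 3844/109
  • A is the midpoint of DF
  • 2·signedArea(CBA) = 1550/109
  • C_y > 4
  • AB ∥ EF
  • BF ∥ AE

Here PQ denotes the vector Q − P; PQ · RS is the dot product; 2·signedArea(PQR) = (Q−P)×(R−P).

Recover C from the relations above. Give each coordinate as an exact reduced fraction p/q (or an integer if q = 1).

C = (-359/109, 511/109)

1. C_x = -359/109  [A, E, C are collinear ∩ BC ⟂ AE]
2. C_y = 511/109  [A, E, C are collinear ∩ BC ⟂ AE]
   → C = (-359/109, 511/109)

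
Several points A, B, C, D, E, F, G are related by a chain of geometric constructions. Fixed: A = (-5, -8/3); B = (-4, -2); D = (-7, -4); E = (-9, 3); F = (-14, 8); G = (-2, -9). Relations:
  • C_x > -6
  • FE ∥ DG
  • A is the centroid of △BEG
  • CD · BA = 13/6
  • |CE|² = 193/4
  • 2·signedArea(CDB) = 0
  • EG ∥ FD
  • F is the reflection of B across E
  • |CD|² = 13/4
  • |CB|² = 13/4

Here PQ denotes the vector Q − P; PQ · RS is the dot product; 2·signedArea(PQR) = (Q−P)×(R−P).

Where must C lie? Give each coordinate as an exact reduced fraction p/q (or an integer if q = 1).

C = (-11/2, -3)

1. C_x = -11/2  [2·signedArea(CDB) = 0 ∩ CD · BA = 13/6]
2. C_y = -3  [2·signedArea(CDB) = 0 ∩ CD · BA = 13/6]
   → C = (-11/2, -3)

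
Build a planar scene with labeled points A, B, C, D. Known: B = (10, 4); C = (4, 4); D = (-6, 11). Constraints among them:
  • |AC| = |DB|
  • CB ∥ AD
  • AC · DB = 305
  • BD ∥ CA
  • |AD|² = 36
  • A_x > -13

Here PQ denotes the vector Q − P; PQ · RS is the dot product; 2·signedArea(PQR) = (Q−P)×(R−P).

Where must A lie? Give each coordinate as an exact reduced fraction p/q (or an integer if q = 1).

1. A_x = -12  [CB ∥ AD ∩ BD ∥ CA]
2. A_y = 11  [CB ∥ AD ∩ BD ∥ CA]
   → A = (-12, 11)

A = (-12, 11)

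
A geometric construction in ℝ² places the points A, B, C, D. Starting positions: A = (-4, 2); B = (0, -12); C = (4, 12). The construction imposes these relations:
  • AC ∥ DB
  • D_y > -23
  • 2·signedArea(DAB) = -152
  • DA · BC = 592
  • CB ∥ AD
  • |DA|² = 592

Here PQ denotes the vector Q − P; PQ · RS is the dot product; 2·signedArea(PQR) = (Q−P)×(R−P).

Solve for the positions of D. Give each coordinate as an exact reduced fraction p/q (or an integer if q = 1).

D = (-8, -22)

1. D_x = -8  [AC ∥ DB ∩ CB ∥ AD]
2. D_y = -22  [AC ∥ DB ∩ CB ∥ AD]
   → D = (-8, -22)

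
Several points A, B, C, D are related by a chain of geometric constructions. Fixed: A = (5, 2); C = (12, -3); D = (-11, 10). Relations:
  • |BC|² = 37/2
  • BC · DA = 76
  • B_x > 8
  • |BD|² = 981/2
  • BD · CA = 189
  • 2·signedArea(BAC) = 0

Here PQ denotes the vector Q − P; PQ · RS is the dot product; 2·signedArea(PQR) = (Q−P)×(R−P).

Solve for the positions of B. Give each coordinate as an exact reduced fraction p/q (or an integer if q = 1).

B = (17/2, -1/2)

1. B_x = 17/2  [2·signedArea(BAC) = 0 ∩ BD · CA = 189]
2. B_y = -1/2  [2·signedArea(BAC) = 0 ∩ BD · CA = 189]
   → B = (17/2, -1/2)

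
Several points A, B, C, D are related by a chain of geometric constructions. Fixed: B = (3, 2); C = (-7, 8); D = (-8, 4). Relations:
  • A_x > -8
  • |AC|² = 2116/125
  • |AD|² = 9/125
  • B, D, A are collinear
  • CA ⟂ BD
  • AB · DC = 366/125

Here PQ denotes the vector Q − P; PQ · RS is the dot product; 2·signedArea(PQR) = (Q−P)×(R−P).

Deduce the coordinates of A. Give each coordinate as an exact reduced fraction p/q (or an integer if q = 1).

1. A_x = -967/125  [B, D, A are collinear ∩ CA ⟂ BD]
2. A_y = 494/125  [B, D, A are collinear ∩ CA ⟂ BD]
   → A = (-967/125, 494/125)

A = (-967/125, 494/125)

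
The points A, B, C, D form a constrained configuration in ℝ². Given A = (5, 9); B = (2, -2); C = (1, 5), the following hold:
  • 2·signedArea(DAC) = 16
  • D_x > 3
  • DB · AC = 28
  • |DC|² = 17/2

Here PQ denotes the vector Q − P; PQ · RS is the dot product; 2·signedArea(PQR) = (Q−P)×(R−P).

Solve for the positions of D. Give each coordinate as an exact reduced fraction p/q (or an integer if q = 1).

D = (7/2, 7/2)

1. D_x = 7/2  [DB · AC = 28 ∩ 2·signedArea(DAC) = 16]
2. D_y = 7/2  [DB · AC = 28 ∩ 2·signedArea(DAC) = 16]
   → D = (7/2, 7/2)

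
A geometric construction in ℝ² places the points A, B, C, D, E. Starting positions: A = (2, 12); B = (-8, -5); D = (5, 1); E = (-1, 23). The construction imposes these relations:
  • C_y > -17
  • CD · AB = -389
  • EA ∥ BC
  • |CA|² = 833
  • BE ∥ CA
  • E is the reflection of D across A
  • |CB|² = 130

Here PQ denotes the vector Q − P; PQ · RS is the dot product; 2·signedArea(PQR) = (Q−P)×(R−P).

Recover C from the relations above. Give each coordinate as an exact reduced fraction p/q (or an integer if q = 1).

C = (-5, -16)

1. C_x = -5  [BE ∥ CA ∩ EA ∥ BC]
2. C_y = -16  [BE ∥ CA ∩ EA ∥ BC]
   → C = (-5, -16)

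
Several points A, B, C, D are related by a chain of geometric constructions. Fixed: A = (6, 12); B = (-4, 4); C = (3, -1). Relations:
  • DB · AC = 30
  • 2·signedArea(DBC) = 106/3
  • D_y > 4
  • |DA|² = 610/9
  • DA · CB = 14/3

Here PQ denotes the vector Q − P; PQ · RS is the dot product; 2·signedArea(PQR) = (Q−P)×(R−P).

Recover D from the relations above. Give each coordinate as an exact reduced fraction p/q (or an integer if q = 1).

D = (5/3, 5)

1. D_x = 5/3  [DA · CB = 14/3 ∩ 2·signedArea(DBC) = 106/3]
2. D_y = 5  [DA · CB = 14/3 ∩ 2·signedArea(DBC) = 106/3]
   → D = (5/3, 5)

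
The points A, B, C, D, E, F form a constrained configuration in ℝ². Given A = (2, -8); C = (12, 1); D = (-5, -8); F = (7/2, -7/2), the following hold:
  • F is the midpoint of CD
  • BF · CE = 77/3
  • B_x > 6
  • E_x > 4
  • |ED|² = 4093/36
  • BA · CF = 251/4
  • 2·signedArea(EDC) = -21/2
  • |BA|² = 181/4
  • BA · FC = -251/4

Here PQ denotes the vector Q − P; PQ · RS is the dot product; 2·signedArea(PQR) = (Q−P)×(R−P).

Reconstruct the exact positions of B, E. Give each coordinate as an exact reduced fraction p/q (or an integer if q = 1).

1. E_x = 14/3  [line -9·x + 17·y + 203/2 = 0 ∩ |ED|² = 4093/36]
2. E_y = -7/2  [line -9·x + 17·y + 203/2 = 0 ∩ |ED|² = 4093/36]
   → E = (14/3, -7/2)
3. B_x = 7  [BF · CE = 77/3 ∩ BA · CF = 251/4]
4. B_y = -7/2  [BF · CE = 77/3 ∩ BA · CF = 251/4]
   → B = (7, -7/2)

B = (7, -7/2)
E = (14/3, -7/2)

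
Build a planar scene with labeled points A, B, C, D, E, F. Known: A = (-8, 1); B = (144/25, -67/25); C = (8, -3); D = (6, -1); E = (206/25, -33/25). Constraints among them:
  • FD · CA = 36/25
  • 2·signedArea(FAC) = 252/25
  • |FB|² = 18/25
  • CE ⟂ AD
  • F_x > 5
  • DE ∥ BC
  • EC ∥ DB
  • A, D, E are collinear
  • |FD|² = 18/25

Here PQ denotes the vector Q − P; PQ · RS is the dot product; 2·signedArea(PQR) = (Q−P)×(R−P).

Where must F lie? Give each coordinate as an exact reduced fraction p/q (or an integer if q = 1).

F = (147/25, -46/25)

1. F_x = 147/25  [2·signedArea(FAC) = 252/25 ∩ FD · CA = 36/25]
2. F_y = -46/25  [2·signedArea(FAC) = 252/25 ∩ FD · CA = 36/25]
   → F = (147/25, -46/25)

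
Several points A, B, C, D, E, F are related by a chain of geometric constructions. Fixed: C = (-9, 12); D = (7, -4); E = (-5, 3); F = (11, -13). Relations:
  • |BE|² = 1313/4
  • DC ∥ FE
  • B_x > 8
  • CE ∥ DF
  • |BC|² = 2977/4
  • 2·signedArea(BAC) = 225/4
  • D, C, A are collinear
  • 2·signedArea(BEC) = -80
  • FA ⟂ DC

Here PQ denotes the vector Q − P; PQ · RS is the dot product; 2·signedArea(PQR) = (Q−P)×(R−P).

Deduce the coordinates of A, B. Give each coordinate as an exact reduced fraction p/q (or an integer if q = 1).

A = (27/2, -21/2)
B = (9, -17/2)

1. A_x = 27/2  [D, C, A are collinear ∩ FA ⟂ DC]
2. A_y = -21/2  [D, C, A are collinear ∩ FA ⟂ DC]
   → A = (27/2, -21/2)
3. B_x = 9  [2·signedArea(BEC) = -80 ∩ 2·signedArea(BAC) = 225/4]
4. B_y = -17/2  [2·signedArea(BEC) = -80 ∩ 2·signedArea(BAC) = 225/4]
   → B = (9, -17/2)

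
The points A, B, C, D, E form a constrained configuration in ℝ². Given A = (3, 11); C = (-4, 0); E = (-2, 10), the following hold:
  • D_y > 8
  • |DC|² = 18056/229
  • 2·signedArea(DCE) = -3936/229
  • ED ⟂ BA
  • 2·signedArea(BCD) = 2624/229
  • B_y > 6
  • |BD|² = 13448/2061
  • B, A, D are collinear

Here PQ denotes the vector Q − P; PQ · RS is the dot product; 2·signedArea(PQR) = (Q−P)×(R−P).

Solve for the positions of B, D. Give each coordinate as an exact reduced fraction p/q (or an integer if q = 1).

B = (-8/3, 20/3)
D = (-146/229, 1882/229)

1. D_x = -146/229  [line -10·x + 2·y + -5224/229 = 0 ∩ |DC|² = 18056/229]
2. D_y = 1882/229  [line -10·x + 2·y + -5224/229 = 0 ∩ |DC|² = 18056/229]
   → D = (-146/229, 1882/229)
3. B_x = -8/3  [2·signedArea(BCD) = 2624/229 ∩ B, A, D are collinear]
4. B_y = 20/3  [2·signedArea(BCD) = 2624/229 ∩ B, A, D are collinear]
   → B = (-8/3, 20/3)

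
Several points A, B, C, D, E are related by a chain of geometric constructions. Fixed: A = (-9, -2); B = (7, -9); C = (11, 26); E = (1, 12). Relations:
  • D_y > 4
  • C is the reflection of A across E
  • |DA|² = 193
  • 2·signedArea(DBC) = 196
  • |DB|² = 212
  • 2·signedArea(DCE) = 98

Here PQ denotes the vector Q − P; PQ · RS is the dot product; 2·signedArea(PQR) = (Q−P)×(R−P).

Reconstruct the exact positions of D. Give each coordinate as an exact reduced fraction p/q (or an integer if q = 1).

1. D_x = 3  [2·signedArea(DBC) = 196 ∩ 2·signedArea(DCE) = 98]
2. D_y = 5  [2·signedArea(DBC) = 196 ∩ 2·signedArea(DCE) = 98]
   → D = (3, 5)

D = (3, 5)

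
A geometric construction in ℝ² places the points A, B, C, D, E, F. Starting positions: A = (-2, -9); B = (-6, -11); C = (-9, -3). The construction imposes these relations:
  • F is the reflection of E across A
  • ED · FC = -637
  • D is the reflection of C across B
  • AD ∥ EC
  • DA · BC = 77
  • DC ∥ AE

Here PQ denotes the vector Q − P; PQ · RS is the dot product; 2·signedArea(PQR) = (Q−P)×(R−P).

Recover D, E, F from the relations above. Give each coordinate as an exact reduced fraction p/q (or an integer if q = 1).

1. D_x = -3  [D is the reflection of C across B]
2. D_y = -19  [D is the reflection of C across B]
   → D = (-3, -19)
3. E_x = -8  [AD ∥ EC ∩ DC ∥ AE]
4. E_y = 7  [AD ∥ EC ∩ DC ∥ AE]
   → E = (-8, 7)
5. F_x = 4  [F is the reflection of E across A]
6. F_y = -25  [F is the reflection of E across A]
   → F = (4, -25)

D = (-3, -19)
E = (-8, 7)
F = (4, -25)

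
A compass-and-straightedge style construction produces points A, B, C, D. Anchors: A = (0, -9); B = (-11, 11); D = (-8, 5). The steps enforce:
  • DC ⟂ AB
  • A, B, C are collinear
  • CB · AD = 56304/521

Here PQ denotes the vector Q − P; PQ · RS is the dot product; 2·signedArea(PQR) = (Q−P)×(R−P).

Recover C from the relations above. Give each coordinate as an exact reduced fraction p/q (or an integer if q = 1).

1. C_x = -4048/521  [A, B, C are collinear ∩ DC ⟂ AB]
2. C_y = 2671/521  [A, B, C are collinear ∩ DC ⟂ AB]
   → C = (-4048/521, 2671/521)

C = (-4048/521, 2671/521)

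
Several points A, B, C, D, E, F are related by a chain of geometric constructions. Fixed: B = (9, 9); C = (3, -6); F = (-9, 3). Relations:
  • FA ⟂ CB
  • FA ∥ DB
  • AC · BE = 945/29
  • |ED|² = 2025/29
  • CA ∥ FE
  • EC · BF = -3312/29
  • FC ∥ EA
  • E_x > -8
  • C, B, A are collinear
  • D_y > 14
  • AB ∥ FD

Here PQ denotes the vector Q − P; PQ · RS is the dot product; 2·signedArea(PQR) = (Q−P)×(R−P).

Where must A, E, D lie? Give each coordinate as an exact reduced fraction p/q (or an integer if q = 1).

A = (129/29, -69/29)
D = (-129/29, 417/29)
E = (-219/29, 192/29)

1. A_x = 129/29  [C, B, A are collinear ∩ FA ⟂ CB]
2. A_y = -69/29  [C, B, A are collinear ∩ FA ⟂ CB]
   → A = (129/29, -69/29)
3. E_x = -219/29  [FC ∥ EA ∩ CA ∥ FE]
4. E_y = 192/29  [FC ∥ EA ∩ CA ∥ FE]
   → E = (-219/29, 192/29)
5. D_x = -129/29  [FA ∥ DB ∩ AB ∥ FD]
6. D_y = 417/29  [FA ∥ DB ∩ AB ∥ FD]
   → D = (-129/29, 417/29)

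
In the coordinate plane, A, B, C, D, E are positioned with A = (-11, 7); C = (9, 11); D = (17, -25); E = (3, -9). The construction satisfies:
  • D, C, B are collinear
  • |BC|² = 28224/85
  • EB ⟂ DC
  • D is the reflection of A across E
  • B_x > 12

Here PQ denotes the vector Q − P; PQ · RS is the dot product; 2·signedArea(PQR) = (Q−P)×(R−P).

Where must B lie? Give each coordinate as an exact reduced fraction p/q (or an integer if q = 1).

B = (1101/85, -577/85)

1. B_x = 1101/85  [D, C, B are collinear ∩ EB ⟂ DC]
2. B_y = -577/85  [D, C, B are collinear ∩ EB ⟂ DC]
   → B = (1101/85, -577/85)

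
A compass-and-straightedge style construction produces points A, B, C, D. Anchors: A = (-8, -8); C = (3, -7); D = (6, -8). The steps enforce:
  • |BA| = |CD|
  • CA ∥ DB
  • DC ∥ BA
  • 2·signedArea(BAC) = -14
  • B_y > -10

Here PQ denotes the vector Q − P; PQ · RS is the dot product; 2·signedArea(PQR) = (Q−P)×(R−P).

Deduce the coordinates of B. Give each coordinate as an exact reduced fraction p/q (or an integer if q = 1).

1. B_x = -5  [DC ∥ BA ∩ CA ∥ DB]
2. B_y = -9  [DC ∥ BA ∩ CA ∥ DB]
   → B = (-5, -9)

B = (-5, -9)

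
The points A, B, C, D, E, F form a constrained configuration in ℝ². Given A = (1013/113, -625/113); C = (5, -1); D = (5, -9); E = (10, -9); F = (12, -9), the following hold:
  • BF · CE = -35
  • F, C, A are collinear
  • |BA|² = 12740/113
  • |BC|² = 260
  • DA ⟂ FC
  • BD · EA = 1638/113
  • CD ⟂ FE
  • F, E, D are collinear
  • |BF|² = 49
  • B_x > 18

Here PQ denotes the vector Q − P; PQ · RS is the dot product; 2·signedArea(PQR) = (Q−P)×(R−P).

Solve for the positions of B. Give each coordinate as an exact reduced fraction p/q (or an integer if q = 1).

B = (19, -9)

1. B_x = 19  [BF · CE = -35 ∩ BD · EA = 1638/113]
2. B_y = -9  [BF · CE = -35 ∩ BD · EA = 1638/113]
   → B = (19, -9)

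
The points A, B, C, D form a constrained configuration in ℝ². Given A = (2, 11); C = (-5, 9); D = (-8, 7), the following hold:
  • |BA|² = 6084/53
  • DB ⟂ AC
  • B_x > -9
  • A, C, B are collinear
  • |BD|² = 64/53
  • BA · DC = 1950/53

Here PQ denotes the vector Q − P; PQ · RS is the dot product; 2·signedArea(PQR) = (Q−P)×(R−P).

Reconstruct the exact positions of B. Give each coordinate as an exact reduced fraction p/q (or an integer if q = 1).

1. B_x = -440/53  [A, C, B are collinear ∩ DB ⟂ AC]
2. B_y = 427/53  [A, C, B are collinear ∩ DB ⟂ AC]
   → B = (-440/53, 427/53)

B = (-440/53, 427/53)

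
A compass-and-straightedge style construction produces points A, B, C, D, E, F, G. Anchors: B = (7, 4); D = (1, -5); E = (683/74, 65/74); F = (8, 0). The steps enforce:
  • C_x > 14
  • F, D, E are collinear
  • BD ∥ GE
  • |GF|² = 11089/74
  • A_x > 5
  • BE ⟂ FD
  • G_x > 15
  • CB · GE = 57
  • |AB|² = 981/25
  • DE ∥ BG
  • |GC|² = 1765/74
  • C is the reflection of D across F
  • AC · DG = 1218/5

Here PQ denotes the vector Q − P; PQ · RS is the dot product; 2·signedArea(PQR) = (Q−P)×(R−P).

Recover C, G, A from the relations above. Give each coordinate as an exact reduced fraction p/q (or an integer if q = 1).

1. C_x = 15  [C is the reflection of D across F]
2. C_y = 5  [C is the reflection of D across F]
   → C = (15, 5)
3. G_x = 1127/74  [BD ∥ GE ∩ DE ∥ BG]
4. G_y = 731/74  [BD ∥ GE ∩ DE ∥ BG]
   → G = (1127/74, 731/74)
5. A_x = 26/5  [line -1053/74·x + -1101/74·y + 8184/185 = 0 ∩ |AB|² = 981/25]
6. A_y = -2  [line -1053/74·x + -1101/74·y + 8184/185 = 0 ∩ |AB|² = 981/25]
   → A = (26/5, -2)

A = (26/5, -2)
C = (15, 5)
G = (1127/74, 731/74)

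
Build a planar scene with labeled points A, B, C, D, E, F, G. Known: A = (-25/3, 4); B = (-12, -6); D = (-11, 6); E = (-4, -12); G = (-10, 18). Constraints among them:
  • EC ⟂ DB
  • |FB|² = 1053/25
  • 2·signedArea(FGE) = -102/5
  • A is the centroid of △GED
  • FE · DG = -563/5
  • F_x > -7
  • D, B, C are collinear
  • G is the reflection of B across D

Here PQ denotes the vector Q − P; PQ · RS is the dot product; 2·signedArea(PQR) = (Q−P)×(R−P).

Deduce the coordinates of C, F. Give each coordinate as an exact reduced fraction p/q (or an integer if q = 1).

1. C_x = -1804/145  [D, B, C are collinear ∩ EC ⟂ DB]
2. C_y = -1638/145  [D, B, C are collinear ∩ EC ⟂ DB]
   → C = (-1804/145, -1638/145)
3. F_x = -33/5  [2·signedArea(FGE) = -102/5 ∩ FE · DG = -563/5]
4. F_y = -12/5  [2·signedArea(FGE) = -102/5 ∩ FE · DG = -563/5]
   → F = (-33/5, -12/5)

C = (-1804/145, -1638/145)
F = (-33/5, -12/5)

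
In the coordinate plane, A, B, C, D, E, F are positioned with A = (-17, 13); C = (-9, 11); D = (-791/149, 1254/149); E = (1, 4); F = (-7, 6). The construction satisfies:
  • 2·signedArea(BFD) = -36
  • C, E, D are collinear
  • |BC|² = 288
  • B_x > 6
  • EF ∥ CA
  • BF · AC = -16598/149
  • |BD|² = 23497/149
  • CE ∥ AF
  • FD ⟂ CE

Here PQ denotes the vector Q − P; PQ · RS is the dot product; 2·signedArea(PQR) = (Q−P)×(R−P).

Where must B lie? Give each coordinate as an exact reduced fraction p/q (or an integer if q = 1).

1. B_x = 951/149  [BF · AC = -16598/149 ∩ 2·signedArea(BFD) = -36]
2. B_y = 571/149  [BF · AC = -16598/149 ∩ 2·signedArea(BFD) = -36]
   → B = (951/149, 571/149)

B = (951/149, 571/149)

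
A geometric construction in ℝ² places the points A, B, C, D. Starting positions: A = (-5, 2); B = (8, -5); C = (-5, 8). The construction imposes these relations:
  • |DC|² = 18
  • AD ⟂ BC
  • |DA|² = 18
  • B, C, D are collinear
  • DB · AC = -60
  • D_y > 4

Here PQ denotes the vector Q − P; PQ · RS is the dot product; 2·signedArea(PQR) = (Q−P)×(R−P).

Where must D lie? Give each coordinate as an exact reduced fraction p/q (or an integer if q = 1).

1. D_x = -2  [B, C, D are collinear ∩ AD ⟂ BC]
2. D_y = 5  [B, C, D are collinear ∩ AD ⟂ BC]
   → D = (-2, 5)

D = (-2, 5)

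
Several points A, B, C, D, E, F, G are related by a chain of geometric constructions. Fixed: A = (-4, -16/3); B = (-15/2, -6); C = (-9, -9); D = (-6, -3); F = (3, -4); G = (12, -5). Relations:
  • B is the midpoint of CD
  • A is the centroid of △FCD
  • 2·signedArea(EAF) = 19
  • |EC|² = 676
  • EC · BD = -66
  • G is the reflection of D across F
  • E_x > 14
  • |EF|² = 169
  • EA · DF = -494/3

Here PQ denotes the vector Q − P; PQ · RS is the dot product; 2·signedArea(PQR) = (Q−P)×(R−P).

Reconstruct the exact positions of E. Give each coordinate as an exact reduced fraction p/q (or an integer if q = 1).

1. E_x = 15  [EA · DF = -494/3 ∩ 2·signedArea(EAF) = 19]
2. E_y = 1  [EA · DF = -494/3 ∩ 2·signedArea(EAF) = 19]
   → E = (15, 1)

E = (15, 1)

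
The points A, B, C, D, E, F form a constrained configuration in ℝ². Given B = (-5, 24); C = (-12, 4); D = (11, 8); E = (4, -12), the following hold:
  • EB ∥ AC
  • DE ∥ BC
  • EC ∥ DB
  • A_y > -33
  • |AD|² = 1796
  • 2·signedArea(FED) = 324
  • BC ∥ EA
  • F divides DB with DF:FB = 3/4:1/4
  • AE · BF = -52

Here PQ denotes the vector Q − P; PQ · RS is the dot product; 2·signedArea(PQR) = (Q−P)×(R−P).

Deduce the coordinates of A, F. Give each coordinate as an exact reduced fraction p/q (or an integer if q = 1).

A = (-3, -32)
F = (-1, 20)

1. A_x = -3  [EB ∥ AC ∩ BC ∥ EA]
2. A_y = -32  [EB ∥ AC ∩ BC ∥ EA]
   → A = (-3, -32)
3. F_x = -1  [F divides DB with DF:FB = 3/4:1/4]
4. F_y = 20  [F divides DB with DF:FB = 3/4:1/4]
   → F = (-1, 20)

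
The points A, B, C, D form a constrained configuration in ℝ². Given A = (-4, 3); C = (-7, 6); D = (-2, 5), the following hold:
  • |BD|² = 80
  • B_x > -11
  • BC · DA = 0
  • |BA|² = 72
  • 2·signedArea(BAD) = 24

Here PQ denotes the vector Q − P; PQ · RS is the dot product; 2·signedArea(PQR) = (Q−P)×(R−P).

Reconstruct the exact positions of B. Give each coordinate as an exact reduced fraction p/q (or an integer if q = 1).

B = (-10, 9)

1. B_x = -10  [BC · DA = 0 ∩ 2·signedArea(BAD) = 24]
2. B_y = 9  [BC · DA = 0 ∩ 2·signedArea(BAD) = 24]
   → B = (-10, 9)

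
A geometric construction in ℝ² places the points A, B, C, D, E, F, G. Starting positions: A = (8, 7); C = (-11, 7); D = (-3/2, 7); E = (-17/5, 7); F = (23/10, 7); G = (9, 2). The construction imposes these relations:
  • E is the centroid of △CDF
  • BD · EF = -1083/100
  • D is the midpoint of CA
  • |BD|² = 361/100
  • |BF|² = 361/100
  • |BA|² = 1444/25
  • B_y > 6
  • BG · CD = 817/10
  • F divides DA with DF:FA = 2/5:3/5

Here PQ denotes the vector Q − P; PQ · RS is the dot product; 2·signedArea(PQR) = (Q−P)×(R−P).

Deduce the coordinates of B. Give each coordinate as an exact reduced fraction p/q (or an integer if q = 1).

B = (2/5, 7)

1. B_x = 2/5  [BG · CD = 817/10]
2. B_y = 7  [|BD|² = 361/100]
   → B = (2/5, 7)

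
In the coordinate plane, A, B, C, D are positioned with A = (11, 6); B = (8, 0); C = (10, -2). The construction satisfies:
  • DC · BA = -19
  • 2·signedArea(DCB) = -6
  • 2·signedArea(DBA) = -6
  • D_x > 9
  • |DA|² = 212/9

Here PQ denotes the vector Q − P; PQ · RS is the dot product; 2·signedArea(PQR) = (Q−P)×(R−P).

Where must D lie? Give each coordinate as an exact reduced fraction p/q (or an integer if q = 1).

1. D_x = 29/3  [2·signedArea(DBA) = -6 ∩ 2·signedArea(DCB) = -6]
2. D_y = 4/3  [2·signedArea(DBA) = -6 ∩ 2·signedArea(DCB) = -6]
   → D = (29/3, 4/3)

D = (29/3, 4/3)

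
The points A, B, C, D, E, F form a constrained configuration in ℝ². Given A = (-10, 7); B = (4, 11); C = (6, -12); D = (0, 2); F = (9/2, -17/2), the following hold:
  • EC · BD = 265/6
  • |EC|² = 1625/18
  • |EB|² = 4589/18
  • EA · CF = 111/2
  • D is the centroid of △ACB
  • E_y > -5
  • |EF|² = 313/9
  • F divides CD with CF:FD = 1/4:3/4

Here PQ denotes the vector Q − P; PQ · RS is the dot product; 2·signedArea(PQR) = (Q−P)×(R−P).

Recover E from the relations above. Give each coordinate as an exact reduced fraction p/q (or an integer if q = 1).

E = (1/6, -9/2)

1. E_x = 1/6  [EA · CF = 111/2 ∩ EC · BD = 265/6]
2. E_y = -9/2  [EA · CF = 111/2 ∩ EC · BD = 265/6]
   → E = (1/6, -9/2)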